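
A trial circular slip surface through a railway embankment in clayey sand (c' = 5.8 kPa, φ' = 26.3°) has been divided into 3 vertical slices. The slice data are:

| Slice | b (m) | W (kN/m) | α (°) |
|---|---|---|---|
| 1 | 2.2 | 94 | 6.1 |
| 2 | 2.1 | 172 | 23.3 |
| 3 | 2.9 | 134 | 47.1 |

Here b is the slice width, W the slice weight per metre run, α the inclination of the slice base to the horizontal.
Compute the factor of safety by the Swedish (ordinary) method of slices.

FS = 1.25

Ordinary method of slices: FS = Σ[c'·Δl_i + (W_i cosα_i)·tanφ'] / Σ W_i sinα_i, with Δl_i = b_i / cosα_i.
Slice 1: Δl = 2.2/cos6.1° = 2.213 m; N'_1 = 94·cos6.1° = 93.5; c'Δl = 12.83; W sinα = 10.0
Slice 2: Δl = 2.1/cos23.3° = 2.286 m; N'_2 = 172·cos23.3° = 158.0; c'Δl = 13.26; W sinα = 68.0
Slice 3: Δl = 2.9/cos47.1° = 4.260 m; N'_3 = 134·cos47.1° = 91.2; c'Δl = 24.71; W sinα = 98.2
Σc'Δl = 50.8 kN/m; ΣN' = 342.7 kN/m; ΣW sinα = 176.2 kN/m
Resisting = 50.8 + 342.7·tan26.3° = 50.8 + 169.4 = 220.2 kN/m
FS = 220.2 / 176.2 = 1.250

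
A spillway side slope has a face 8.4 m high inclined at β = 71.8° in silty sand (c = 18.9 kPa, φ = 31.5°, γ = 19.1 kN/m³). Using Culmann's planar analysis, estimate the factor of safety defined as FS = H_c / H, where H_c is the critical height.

H_c = (4c/γ) · sinβ cosφ / [1 − cos(β − φ)]
    = (4·18.9/19.1) · sin71.8°·cos31.5° / [1 − cos40.3°]
    = 3.958 · 0.8100 / 0.2373 = 13.51 m
FS = H_c / H = 13.51 / 8.4 = 1.608

FS = 1.61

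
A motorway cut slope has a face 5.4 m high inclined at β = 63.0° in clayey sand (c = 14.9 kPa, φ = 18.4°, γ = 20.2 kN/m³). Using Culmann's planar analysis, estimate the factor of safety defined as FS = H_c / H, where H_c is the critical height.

FS = 1.60

H_c = (4c/γ) · sinβ cosφ / [1 − cos(β − φ)]
    = (4·14.9/20.2) · sin63.0°·cos18.4° / [1 − cos44.6°]
    = 2.950 · 0.8455 / 0.2880 = 8.66 m
FS = H_c / H = 8.66 / 5.4 = 1.604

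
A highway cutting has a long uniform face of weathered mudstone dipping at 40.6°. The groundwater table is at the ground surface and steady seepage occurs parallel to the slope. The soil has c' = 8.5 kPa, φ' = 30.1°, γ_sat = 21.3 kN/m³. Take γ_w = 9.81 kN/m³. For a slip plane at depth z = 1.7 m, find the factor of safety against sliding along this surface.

FS = 0.84

With seepage parallel to the slope and the water table at the surface, the effective normal stress on the slip plane uses the buoyant unit weight γ' = γ_sat − γ_w while the driving shear stress uses γ_sat:
FS = [c' + γ' z cos²β tanφ'] / [γ_sat z sinβ cosβ]
γ' = 21.3 − 9.81 = 11.49 kN/m³
Numerator = 8.5 + 11.49·1.7·cos²40.6°·tan30.1° = 8.5 + 11.49·1.7·0.5765·0.5797 = 15.028 kPa
Denominator = 21.3·1.7·sin40.6°·cos40.6° = 21.3·1.7·0.6508·0.7593 = 17.892 kPa
FS = 15.028 / 17.892 = 0.840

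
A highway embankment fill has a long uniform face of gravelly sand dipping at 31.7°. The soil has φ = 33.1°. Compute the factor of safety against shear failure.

FS = 1.06

For a dry cohesionless infinite slope the factor of safety is FS = tanφ / tanβ.
FS = tan33.1° / tan31.7° = 0.6519 / 0.6176 = 1.056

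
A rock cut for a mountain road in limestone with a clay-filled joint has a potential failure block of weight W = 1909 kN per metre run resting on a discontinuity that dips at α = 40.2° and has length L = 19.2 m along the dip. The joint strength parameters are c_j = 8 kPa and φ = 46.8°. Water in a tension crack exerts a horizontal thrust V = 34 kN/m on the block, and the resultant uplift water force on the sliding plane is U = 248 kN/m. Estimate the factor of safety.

Resolving the block weight along and normal to the plane and applying the Mohr–Coulomb strength on the joint:
N' = W cosα − U − V sinα = 1909·cos40.2° − 248 − 34·sin40.2° = 1188.1 kN/m
Driving force T = W sinα + V cosα = 1909·sin40.2° + 34·cos40.2° = 1258.1 kN/m
Resisting force R = c_j·L + N'·tanφ = 8·19.2 + 1188.1·tan46.8° = 153.6 + 1265.2 = 1418.8 kN/m
FS = R / T = 1418.8 / 1258.1 = 1.128

FS = 1.13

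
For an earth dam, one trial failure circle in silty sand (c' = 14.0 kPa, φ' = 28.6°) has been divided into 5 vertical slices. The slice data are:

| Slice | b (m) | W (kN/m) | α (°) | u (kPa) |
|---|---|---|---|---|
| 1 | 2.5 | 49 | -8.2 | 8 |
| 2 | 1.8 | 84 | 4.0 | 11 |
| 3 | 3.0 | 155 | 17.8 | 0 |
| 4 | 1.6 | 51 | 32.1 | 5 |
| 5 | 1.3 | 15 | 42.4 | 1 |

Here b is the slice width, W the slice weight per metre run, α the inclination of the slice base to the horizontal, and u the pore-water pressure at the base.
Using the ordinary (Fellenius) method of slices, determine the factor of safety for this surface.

FS = 3.71

Ordinary method of slices: FS = Σ[c'·Δl_i + (W_i cosα_i − u_i·Δl_i)·tanφ'] / Σ W_i sinα_i, with Δl_i = b_i / cosα_i.
Slice 1: Δl = 2.5/cos(-8.2°) = 2.526 m; N'_1 = 49·cos(-8.2°) − 8·2.526 = 28.3; c'Δl = 35.36; W sinα = -7.0
Slice 2: Δl = 1.8/cos4.0° = 1.804 m; N'_2 = 84·cos4.0° − 11·1.804 = 63.9; c'Δl = 25.26; W sinα = 5.9
Slice 3: Δl = 3.0/cos17.8° = 3.151 m; N'_3 = 155·cos17.8° − 0·3.151 = 147.6; c'Δl = 44.11; W sinα = 47.4
Slice 4: Δl = 1.6/cos32.1° = 1.889 m; N'_4 = 51·cos32.1° − 5·1.889 = 33.8; c'Δl = 26.44; W sinα = 27.1
Slice 5: Δl = 1.3/cos42.4° = 1.760 m; N'_5 = 15·cos42.4° − 1·1.760 = 9.3; c'Δl = 24.65; W sinα = 10.1
Σc'Δl = 155.8 kN/m; ΣN' = 282.9 kN/m; ΣW sinα = 83.5 kN/m
Resisting = 155.8 + 282.9·tan28.6° = 155.8 + 154.2 = 310.1 kN/m
FS = 310.1 / 83.5 = 3.715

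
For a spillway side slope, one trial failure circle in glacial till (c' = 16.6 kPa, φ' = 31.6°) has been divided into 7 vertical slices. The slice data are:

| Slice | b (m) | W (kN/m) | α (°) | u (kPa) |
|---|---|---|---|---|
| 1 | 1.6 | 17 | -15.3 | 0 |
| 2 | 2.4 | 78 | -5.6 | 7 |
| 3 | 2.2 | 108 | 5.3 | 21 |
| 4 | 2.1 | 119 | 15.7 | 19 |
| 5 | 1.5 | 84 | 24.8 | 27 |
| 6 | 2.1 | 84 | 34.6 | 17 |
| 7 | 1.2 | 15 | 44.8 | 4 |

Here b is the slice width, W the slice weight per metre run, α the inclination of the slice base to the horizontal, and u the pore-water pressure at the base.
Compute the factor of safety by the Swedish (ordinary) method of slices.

Ordinary method of slices: FS = Σ[c'·Δl_i + (W_i cosα_i − u_i·Δl_i)·tanφ'] / Σ W_i sinα_i, with Δl_i = b_i / cosα_i.
Slice 1: Δl = 1.6/cos(-15.3°) = 1.659 m; N'_1 = 17·cos(-15.3°) − 0·1.659 = 16.4; c'Δl = 27.54; W sinα = -4.5
Slice 2: Δl = 2.4/cos(-5.6°) = 2.412 m; N'_2 = 78·cos(-5.6°) − 7·2.412 = 60.7; c'Δl = 40.03; W sinα = -7.6
Slice 3: Δl = 2.2/cos5.3° = 2.209 m; N'_3 = 108·cos5.3° − 21·2.209 = 61.1; c'Δl = 36.68; W sinα = 10.0
Slice 4: Δl = 2.1/cos15.7° = 2.181 m; N'_4 = 119·cos15.7° − 19·2.181 = 73.1; c'Δl = 36.21; W sinα = 32.2
Slice 5: Δl = 1.5/cos24.8° = 1.652 m; N'_5 = 84·cos24.8° − 27·1.652 = 31.6; c'Δl = 27.43; W sinα = 35.2
Slice 6: Δl = 2.1/cos34.6° = 2.551 m; N'_6 = 84·cos34.6° − 17·2.551 = 25.8; c'Δl = 42.35; W sinα = 47.7
Slice 7: Δl = 1.2/cos44.8° = 1.691 m; N'_7 = 15·cos44.8° − 4·1.691 = 3.9; c'Δl = 28.07; W sinα = 10.6
Σc'Δl = 238.3 kN/m; ΣN' = 272.7 kN/m; ΣW sinα = 123.6 kN/m
Resisting = 238.3 + 272.7·tan31.6° = 238.3 + 167.8 = 406.1 kN/m
FS = 406.1 / 123.6 = 3.286

FS = 3.29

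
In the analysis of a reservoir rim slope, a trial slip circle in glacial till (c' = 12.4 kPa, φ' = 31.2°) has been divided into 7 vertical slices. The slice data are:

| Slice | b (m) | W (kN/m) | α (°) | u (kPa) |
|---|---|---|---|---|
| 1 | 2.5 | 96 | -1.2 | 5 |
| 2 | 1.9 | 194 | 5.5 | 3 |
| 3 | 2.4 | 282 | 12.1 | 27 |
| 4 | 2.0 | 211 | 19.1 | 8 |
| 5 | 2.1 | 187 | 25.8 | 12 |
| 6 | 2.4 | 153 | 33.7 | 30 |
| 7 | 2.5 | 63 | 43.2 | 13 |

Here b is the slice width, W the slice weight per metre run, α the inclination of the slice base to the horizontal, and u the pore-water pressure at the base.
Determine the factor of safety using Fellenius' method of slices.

Ordinary method of slices: FS = Σ[c'·Δl_i + (W_i cosα_i − u_i·Δl_i)·tanφ'] / Σ W_i sinα_i, with Δl_i = b_i / cosα_i.
Slice 1: Δl = 2.5/cos(-1.2°) = 2.501 m; N'_1 = 96·cos(-1.2°) − 5·2.501 = 83.5; c'Δl = 31.01; W sinα = -2.0
Slice 2: Δl = 1.9/cos5.5° = 1.909 m; N'_2 = 194·cos5.5° − 3·1.909 = 187.4; c'Δl = 23.67; W sinα = 18.6
Slice 3: Δl = 2.4/cos12.1° = 2.455 m; N'_3 = 282·cos12.1° − 27·2.455 = 209.5; c'Δl = 30.44; W sinα = 59.1
Slice 4: Δl = 2.0/cos19.1° = 2.117 m; N'_4 = 211·cos19.1° − 8·2.117 = 182.5; c'Δl = 26.24; W sinα = 69.0
Slice 5: Δl = 2.1/cos25.8° = 2.333 m; N'_5 = 187·cos25.8° − 12·2.333 = 140.4; c'Δl = 28.92; W sinα = 81.4
Slice 6: Δl = 2.4/cos33.7° = 2.885 m; N'_6 = 153·cos33.7° − 30·2.885 = 40.7; c'Δl = 35.77; W sinα = 84.9
Slice 7: Δl = 2.5/cos43.2° = 3.430 m; N'_7 = 63·cos43.2° − 13·3.430 = 1.3; c'Δl = 42.53; W sinα = 43.1
Σc'Δl = 218.6 kN/m; ΣN' = 845.2 kN/m; ΣW sinα = 354.1 kN/m
Resisting = 218.6 + 845.2·tan31.2° = 218.6 + 511.9 = 730.5 kN/m
FS = 730.5 / 354.1 = 2.063

FS = 2.06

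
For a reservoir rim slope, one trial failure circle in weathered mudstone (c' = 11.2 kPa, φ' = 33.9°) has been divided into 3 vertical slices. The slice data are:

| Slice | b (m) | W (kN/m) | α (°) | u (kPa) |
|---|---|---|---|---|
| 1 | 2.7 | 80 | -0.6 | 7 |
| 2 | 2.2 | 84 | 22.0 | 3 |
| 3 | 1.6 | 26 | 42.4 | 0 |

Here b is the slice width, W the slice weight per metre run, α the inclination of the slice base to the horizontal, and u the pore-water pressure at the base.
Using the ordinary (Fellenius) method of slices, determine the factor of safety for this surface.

Ordinary method of slices: FS = Σ[c'·Δl_i + (W_i cosα_i − u_i·Δl_i)·tanφ'] / Σ W_i sinα_i, with Δl_i = b_i / cosα_i.
Slice 1: Δl = 2.7/cos(-0.6°) = 2.700 m; N'_1 = 80·cos(-0.6°) − 7·2.700 = 61.1; c'Δl = 30.24; W sinα = -0.8
Slice 2: Δl = 2.2/cos22.0° = 2.373 m; N'_2 = 84·cos22.0° − 3·2.373 = 70.8; c'Δl = 26.58; W sinα = 31.5
Slice 3: Δl = 1.6/cos42.4° = 2.167 m; N'_3 = 26·cos42.4° − 0·2.167 = 19.2; c'Δl = 24.27; W sinα = 17.5
Σc'Δl = 81.1 kN/m; ΣN' = 151.1 kN/m; ΣW sinα = 48.2 kN/m
Resisting = 81.1 + 151.1·tan33.9° = 81.1 + 101.5 = 182.6 kN/m
FS = 182.6 / 48.2 = 3.791

FS = 3.79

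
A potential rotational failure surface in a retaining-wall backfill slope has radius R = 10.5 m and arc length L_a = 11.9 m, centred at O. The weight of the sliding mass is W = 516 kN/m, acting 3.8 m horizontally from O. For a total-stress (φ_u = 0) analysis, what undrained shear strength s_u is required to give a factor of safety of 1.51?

s_u = 23.7 kPa

FS = s_u·L_a·R / (W·d), so s_u = FS·W·d / (L_a·R).
s_u = 1.51·516·3.8 / (11.90·10.5) = 2960.8 / 124.95 = 23.70 kPa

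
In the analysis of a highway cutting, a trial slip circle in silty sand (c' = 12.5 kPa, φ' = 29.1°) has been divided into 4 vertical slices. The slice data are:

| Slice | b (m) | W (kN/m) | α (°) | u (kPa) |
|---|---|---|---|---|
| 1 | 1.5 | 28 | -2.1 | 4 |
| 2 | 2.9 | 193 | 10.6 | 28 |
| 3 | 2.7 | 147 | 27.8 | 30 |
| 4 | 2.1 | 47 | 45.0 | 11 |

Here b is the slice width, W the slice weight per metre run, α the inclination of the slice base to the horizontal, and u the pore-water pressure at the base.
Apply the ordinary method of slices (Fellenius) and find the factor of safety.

Ordinary method of slices: FS = Σ[c'·Δl_i + (W_i cosα_i − u_i·Δl_i)·tanφ'] / Σ W_i sinα_i, with Δl_i = b_i / cosα_i.
Slice 1: Δl = 1.5/cos(-2.1°) = 1.501 m; N'_1 = 28·cos(-2.1°) − 4·1.501 = 22.0; c'Δl = 18.76; W sinα = -1.0
Slice 2: Δl = 2.9/cos10.6° = 2.950 m; N'_2 = 193·cos10.6° − 28·2.950 = 107.1; c'Δl = 36.88; W sinα = 35.5
Slice 3: Δl = 2.7/cos27.8° = 3.052 m; N'_3 = 147·cos27.8° − 30·3.052 = 38.5; c'Δl = 38.15; W sinα = 68.6
Slice 4: Δl = 2.1/cos45.0° = 2.970 m; N'_4 = 47·cos45.0° − 11·2.970 = 0.6; c'Δl = 37.12; W sinα = 33.2
Σc'Δl = 130.9 kN/m; ΣN' = 168.1 kN/m; ΣW sinα = 136.3 kN/m
Resisting = 130.9 + 168.1·tan29.1° = 130.9 + 93.6 = 224.5 kN/m
FS = 224.5 / 136.3 = 1.647

FS = 1.65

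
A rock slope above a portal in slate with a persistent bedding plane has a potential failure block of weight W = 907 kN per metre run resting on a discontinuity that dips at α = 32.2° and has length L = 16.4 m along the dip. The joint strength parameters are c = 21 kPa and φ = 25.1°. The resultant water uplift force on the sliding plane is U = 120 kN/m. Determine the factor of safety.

FS = 1.34

Resolving the block weight along and normal to the plane and applying the Mohr–Coulomb strength on the joint:
N' = W cosα − U = 907·cos32.2° − 120 = 647.5 kN/m
Driving force T = W sinα = 907·sin32.2° = 483.3 kN/m
Resisting force R = c·L + N'·tanφ = 21·16.4 + 647.5·tan25.1° = 344.4 + 303.3 = 647.7 kN/m
FS = R / T = 647.7 / 483.3 = 1.340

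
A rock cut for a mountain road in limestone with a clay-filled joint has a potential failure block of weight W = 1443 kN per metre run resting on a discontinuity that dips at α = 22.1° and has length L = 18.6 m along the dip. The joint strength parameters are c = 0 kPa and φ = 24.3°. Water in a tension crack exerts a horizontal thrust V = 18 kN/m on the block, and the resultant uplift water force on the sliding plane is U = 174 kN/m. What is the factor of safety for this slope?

FS = 0.93

Resolving the block weight along and normal to the plane and applying the Mohr–Coulomb strength on the joint:
N' = W cosα − U − V sinα = 1443·cos22.1° − 174 − 18·sin22.1° = 1156.2 kN/m
Driving force T = W sinα + V cosα = 1443·sin22.1° + 18·cos22.1° = 559.6 kN/m
Resisting force R = c·L + N'·tanφ = 0·18.6 + 1156.2·tan24.3° = 0.0 + 522.0 = 522.0 kN/m
FS = R / T = 522.0 / 559.6 = 0.933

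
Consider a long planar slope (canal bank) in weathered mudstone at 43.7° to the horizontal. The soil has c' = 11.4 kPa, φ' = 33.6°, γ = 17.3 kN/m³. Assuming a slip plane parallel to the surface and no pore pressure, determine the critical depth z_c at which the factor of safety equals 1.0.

z_c = 4.33 m

Setting FS = 1.00 in FS = [c' + γz cos²β tanφ'] / [γz sinβ cosβ] and solving for z:
z = c' / [γ cosβ (FS·sinβ − cosβ·tanφ')]
  = 11.4 / [17.3·cos43.7°·(1.00·sin43.7° − cos43.7°·tan33.6°)]
  = 11.4 / [17.3·0.7230·(1.00·0.6909 − 0.7230·0.6644)]
  = 11.4 / 2.6333 = 4.329 m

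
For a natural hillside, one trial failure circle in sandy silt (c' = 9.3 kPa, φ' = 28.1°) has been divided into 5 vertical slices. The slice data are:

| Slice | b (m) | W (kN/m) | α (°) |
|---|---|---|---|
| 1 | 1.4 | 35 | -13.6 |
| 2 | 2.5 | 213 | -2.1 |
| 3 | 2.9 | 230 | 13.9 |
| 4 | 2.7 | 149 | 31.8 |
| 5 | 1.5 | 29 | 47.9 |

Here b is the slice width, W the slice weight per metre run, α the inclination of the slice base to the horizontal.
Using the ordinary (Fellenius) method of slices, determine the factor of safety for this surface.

Ordinary method of slices: FS = Σ[c'·Δl_i + (W_i cosα_i)·tanφ'] / Σ W_i sinα_i, with Δl_i = b_i / cosα_i.
Slice 1: Δl = 1.4/cos(-13.6°) = 1.440 m; N'_1 = 35·cos(-13.6°) = 34.0; c'Δl = 13.40; W sinα = -8.2
Slice 2: Δl = 2.5/cos(-2.1°) = 2.502 m; N'_2 = 213·cos(-2.1°) = 212.9; c'Δl = 23.27; W sinα = -7.8
Slice 3: Δl = 2.9/cos13.9° = 2.987 m; N'_3 = 230·cos13.9° = 223.3; c'Δl = 27.78; W sinα = 55.3
Slice 4: Δl = 2.7/cos31.8° = 3.177 m; N'_4 = 149·cos31.8° = 126.6; c'Δl = 29.54; W sinα = 78.5
Slice 5: Δl = 1.5/cos47.9° = 2.237 m; N'_5 = 29·cos47.9° = 19.4; c'Δl = 20.81; W sinα = 21.5
Σc'Δl = 114.8 kN/m; ΣN' = 616.2 kN/m; ΣW sinα = 139.3 kN/m
Resisting = 114.8 + 616.2·tan28.1° = 114.8 + 329.0 = 443.8 kN/m
FS = 443.8 / 139.3 = 3.187

FS = 3.19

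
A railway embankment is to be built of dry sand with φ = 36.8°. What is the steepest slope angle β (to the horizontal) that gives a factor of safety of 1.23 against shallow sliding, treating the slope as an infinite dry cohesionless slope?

β = 31.3°

For an infinite dry cohesionless slope FS = tanφ/tanβ, so tanβ = tanφ / FS.
tanβ = tan36.8° / 1.23 = 0.7481 / 1.23 = 0.6082
β = arctan(0.6082) = 31.31°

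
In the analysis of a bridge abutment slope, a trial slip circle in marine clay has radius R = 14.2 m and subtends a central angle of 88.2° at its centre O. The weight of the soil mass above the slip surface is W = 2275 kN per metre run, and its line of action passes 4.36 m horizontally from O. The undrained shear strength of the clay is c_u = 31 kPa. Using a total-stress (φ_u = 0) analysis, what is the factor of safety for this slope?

Taking moments about the centre O, the resisting moment is provided by the undrained shear strength acting along the arc:
Arc length L_a = R·θ = 14.2·(88.2°·π/180) = 14.2·1.5394 = 21.86 m
M_R = c_u·L_a·R = 31·21.86·14.2 = 9622.4 kN·m/m
M_D = W·d = 2275·4.36 = 9919.0 kN·m/m
FS = M_R / M_D = 9622.4 / 9919.0 = 0.970

FS = 0.97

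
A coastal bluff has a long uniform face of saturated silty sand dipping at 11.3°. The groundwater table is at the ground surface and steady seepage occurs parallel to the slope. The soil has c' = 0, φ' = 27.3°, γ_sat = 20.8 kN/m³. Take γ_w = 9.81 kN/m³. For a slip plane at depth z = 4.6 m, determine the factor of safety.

FS = 1.36

With seepage parallel to the slope and the water table at the surface, the effective normal stress on the slip plane uses the buoyant unit weight γ' = γ_sat − γ_w while the driving shear stress uses γ_sat:
FS = [c' + γ' z cos²β tanφ'] / [γ_sat z sinβ cosβ]
(For c' = 0 this reduces to FS = (γ'/γ_sat)·tanφ'/tanβ.)
γ' = 20.8 − 9.81 = 10.99 kN/m³
Numerator = 0.0 + 10.99·4.6·cos²11.3°·tan27.3° = 0.0 + 10.99·4.6·0.9616·0.5161 = 25.091 kPa
Denominator = 20.8·4.6·sin11.3°·cos11.3° = 20.8·4.6·0.1959·0.9806 = 18.385 kPa
FS = 25.091 / 18.385 = 1.365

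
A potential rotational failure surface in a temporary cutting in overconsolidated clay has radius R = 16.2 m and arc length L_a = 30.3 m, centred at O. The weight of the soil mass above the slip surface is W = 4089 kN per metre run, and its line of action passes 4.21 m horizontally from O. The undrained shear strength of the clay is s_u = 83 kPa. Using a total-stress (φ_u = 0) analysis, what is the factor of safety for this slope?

Taking moments about the centre O, the resisting moment is provided by the undrained shear strength acting along the arc:
M_R = s_u·L_a·R = 83·30.30·16.2 = 40741.4 kN·m/m
M_D = W·d = 4089·4.21 = 17214.7 kN·m/m
FS = M_R / M_D = 40741.4 / 17214.7 = 2.367

FS = 2.37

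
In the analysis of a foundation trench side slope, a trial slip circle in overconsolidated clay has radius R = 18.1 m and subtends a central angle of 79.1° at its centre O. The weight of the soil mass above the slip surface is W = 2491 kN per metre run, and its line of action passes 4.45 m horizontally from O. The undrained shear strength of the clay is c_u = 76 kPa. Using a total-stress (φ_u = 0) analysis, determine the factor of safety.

Taking moments about the centre O, the resisting moment is provided by the undrained shear strength acting along the arc:
Arc length L_a = R·θ = 18.1·(79.1°·π/180) = 18.1·1.3806 = 24.99 m
M_R = c_u·L_a·R = 76·24.99·18.1 = 34373.6 kN·m/m
M_D = W·d = 2491·4.45 = 11085.0 kN·m/m
FS = M_R / M_D = 34373.6 / 11085.0 = 3.101

FS = 3.10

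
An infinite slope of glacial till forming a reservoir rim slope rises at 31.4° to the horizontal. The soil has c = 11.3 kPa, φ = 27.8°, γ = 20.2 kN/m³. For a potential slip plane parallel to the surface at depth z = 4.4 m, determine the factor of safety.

For an infinite slope with a slip plane parallel to the surface (no pore pressure): FS = [c + γz cos²β tanφ] / [γz sinβ cosβ].
γz = 20.2·4.4 = 88.88 kN/m²
Numerator = 11.3 + 88.88·cos²31.4°·tan27.8° = 11.3 + 88.88·0.7285·0.5272 = 45.441 kPa
Denominator = 88.88·sin31.4°·cos31.4° = 88.88·0.5210·0.8536 = 39.526 kPa
FS = 45.441 / 39.526 = 1.150

FS = 1.15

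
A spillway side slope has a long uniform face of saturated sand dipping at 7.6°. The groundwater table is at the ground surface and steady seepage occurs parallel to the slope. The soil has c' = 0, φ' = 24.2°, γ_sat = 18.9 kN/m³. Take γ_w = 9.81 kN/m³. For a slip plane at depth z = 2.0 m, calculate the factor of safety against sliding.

FS = 1.62

With seepage parallel to the slope and the water table at the surface, the effective normal stress on the slip plane uses the buoyant unit weight γ' = γ_sat − γ_w while the driving shear stress uses γ_sat:
FS = [c' + γ' z cos²β tanφ'] / [γ_sat z sinβ cosβ]
(For c' = 0 this reduces to FS = (γ'/γ_sat)·tanφ'/tanβ.)
γ' = 18.9 − 9.81 = 9.09 kN/m³
Numerator = 0.0 + 9.09·2.0·cos²7.6°·tan24.2° = 0.0 + 9.09·2.0·0.9825·0.4494 = 8.028 kPa
Denominator = 18.9·2.0·sin7.6°·cos7.6° = 18.9·2.0·0.1323·0.9912 = 4.955 kPa
FS = 8.028 / 4.955 = 1.620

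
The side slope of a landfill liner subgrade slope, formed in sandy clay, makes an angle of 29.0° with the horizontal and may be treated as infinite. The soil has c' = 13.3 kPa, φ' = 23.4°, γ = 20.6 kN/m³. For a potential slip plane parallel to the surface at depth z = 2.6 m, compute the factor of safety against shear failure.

For an infinite slope with a slip plane parallel to the surface (no pore pressure): FS = [c' + γz cos²β tanφ'] / [γz sinβ cosβ].
γz = 20.6·2.6 = 53.56 kN/m²
Numerator = 13.3 + 53.56·cos²29.0°·tan23.4° = 13.3 + 53.56·0.7650·0.4327 = 31.030 kPa
Denominator = 53.56·sin29.0°·cos29.0° = 53.56·0.4848·0.8746 = 22.711 kPa
FS = 31.030 / 22.711 = 1.366

FS = 1.37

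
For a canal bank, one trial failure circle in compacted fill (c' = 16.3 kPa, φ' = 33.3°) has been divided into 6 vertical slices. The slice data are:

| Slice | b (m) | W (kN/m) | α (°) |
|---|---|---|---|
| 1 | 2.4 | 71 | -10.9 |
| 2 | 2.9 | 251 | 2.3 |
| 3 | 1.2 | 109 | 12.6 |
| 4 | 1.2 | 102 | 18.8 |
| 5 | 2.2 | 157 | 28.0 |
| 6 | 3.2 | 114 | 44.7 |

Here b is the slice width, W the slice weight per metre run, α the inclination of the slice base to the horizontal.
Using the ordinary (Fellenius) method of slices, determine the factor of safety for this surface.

FS = 3.52

Ordinary method of slices: FS = Σ[c'·Δl_i + (W_i cosα_i)·tanφ'] / Σ W_i sinα_i, with Δl_i = b_i / cosα_i.
Slice 1: Δl = 2.4/cos(-10.9°) = 2.444 m; N'_1 = 71·cos(-10.9°) = 69.7; c'Δl = 39.84; W sinα = -13.4
Slice 2: Δl = 2.9/cos2.3° = 2.902 m; N'_2 = 251·cos2.3° = 250.8; c'Δl = 47.31; W sinα = 10.1
Slice 3: Δl = 1.2/cos12.6° = 1.230 m; N'_3 = 109·cos12.6° = 106.4; c'Δl = 20.04; W sinα = 23.8
Slice 4: Δl = 1.2/cos18.8° = 1.268 m; N'_4 = 102·cos18.8° = 96.6; c'Δl = 20.66; W sinα = 32.9
Slice 5: Δl = 2.2/cos28.0° = 2.492 m; N'_5 = 157·cos28.0° = 138.6; c'Δl = 40.61; W sinα = 73.7
Slice 6: Δl = 3.2/cos44.7° = 4.502 m; N'_6 = 114·cos44.7° = 81.0; c'Δl = 73.38; W sinα = 80.2
Σc'Δl = 241.8 kN/m; ΣN' = 743.1 kN/m; ΣW sinα = 207.2 kN/m
Resisting = 241.8 + 743.1·tan33.3° = 241.8 + 488.1 = 730.0 kN/m
FS = 730.0 / 207.2 = 3.523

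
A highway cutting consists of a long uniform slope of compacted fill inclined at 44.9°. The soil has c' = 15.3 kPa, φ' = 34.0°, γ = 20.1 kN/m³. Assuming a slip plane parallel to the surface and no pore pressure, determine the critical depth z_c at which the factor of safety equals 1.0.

z_c = 4.71 m

Setting FS = 1.00 in FS = [c' + γz cos²β tanφ'] / [γz sinβ cosβ] and solving for z:
z = c' / [γ cosβ (FS·sinβ − cosβ·tanφ')]
  = 15.3 / [20.1·cos44.9°·(1.00·sin44.9° − cos44.9°·tan34.0°)]
  = 15.3 / [20.1·0.7083·(1.00·0.7059 − 0.7083·0.6745)]
  = 15.3 / 3.2475 = 4.711 m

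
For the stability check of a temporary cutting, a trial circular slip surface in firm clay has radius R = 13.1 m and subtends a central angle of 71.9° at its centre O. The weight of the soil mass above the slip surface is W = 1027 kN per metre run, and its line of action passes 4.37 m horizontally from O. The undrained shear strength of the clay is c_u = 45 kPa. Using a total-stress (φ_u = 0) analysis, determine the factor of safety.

FS = 2.16

Taking moments about the centre O, the resisting moment is provided by the undrained shear strength acting along the arc:
Arc length L_a = R·θ = 13.1·(71.9°·π/180) = 13.1·1.2549 = 16.44 m
M_R = c_u·L_a·R = 45·16.44·13.1 = 9690.8 kN·m/m
M_D = W·d = 1027·4.37 = 4488.0 kN·m/m
FS = M_R / M_D = 9690.8 / 4488.0 = 2.159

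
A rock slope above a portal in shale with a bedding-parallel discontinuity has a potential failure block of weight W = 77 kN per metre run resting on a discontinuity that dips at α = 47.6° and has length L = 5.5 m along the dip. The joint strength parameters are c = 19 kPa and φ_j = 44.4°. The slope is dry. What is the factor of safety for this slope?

Resolving the block weight along and normal to the plane and applying the Mohr–Coulomb strength on the joint:
N' = W cosα = 77·cos47.6° = 51.9 kN/m
Driving force T = W sinα = 77·sin47.6° = 56.9 kN/m
Resisting force R = c·L + N'·tanφ_j = 19·5.5 + 51.9·tan44.4° = 104.5 + 50.8 = 155.3 kN/m
FS = R / T = 155.3 / 56.9 = 2.732

FS = 2.73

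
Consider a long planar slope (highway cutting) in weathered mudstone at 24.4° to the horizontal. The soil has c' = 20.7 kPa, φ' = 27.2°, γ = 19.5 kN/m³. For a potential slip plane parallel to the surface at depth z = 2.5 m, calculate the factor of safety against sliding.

FS = 2.26

For an infinite slope with a slip plane parallel to the surface (no pore pressure): FS = [c' + γz cos²β tanφ'] / [γz sinβ cosβ].
γz = 19.5·2.5 = 48.75 kN/m²
Numerator = 20.7 + 48.75·cos²24.4°·tan27.2° = 20.7 + 48.75·0.8293·0.5139 = 41.478 kPa
Denominator = 48.75·sin24.4°·cos24.4° = 48.75·0.4131·0.9107 = 18.340 kPa
FS = 41.478 / 18.340 = 2.262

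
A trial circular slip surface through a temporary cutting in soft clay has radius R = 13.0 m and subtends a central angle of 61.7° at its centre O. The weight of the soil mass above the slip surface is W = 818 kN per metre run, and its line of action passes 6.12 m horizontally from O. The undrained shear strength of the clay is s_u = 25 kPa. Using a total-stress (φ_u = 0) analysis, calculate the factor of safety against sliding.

Taking moments about the centre O, the resisting moment is provided by the undrained shear strength acting along the arc:
Arc length L_a = R·θ = 13.0·(61.7°·π/180) = 13.0·1.0769 = 14.00 m
M_R = s_u·L_a·R = 25·14.00·13.0 = 4549.8 kN·m/m
M_D = W·d = 818·6.12 = 5006.2 kN·m/m
FS = M_R / M_D = 4549.8 / 5006.2 = 0.909

FS = 0.91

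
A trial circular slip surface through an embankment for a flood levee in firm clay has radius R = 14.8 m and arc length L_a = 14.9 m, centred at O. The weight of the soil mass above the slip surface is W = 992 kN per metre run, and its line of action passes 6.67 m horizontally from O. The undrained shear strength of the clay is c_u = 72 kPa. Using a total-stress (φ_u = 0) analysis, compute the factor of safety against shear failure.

Taking moments about the centre O, the resisting moment is provided by the undrained shear strength acting along the arc:
M_R = c_u·L_a·R = 72·14.90·14.8 = 15877.4 kN·m/m
M_D = W·d = 992·6.67 = 6616.6 kN·m/m
FS = M_R / M_D = 15877.4 / 6616.6 = 2.400

FS = 2.40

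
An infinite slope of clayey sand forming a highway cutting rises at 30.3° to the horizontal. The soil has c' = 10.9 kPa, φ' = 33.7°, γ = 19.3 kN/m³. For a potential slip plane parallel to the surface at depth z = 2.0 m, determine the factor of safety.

FS = 1.79

For an infinite slope with a slip plane parallel to the surface (no pore pressure): FS = [c' + γz cos²β tanφ'] / [γz sinβ cosβ].
γz = 19.3·2.0 = 38.60 kN/m²
Numerator = 10.9 + 38.60·cos²30.3°·tan33.7° = 10.9 + 38.60·0.7455·0.6669 = 30.090 kPa
Denominator = 38.60·sin30.3°·cos30.3° = 38.60·0.5045·0.8634 = 16.814 kPa
FS = 30.090 / 16.814 = 1.790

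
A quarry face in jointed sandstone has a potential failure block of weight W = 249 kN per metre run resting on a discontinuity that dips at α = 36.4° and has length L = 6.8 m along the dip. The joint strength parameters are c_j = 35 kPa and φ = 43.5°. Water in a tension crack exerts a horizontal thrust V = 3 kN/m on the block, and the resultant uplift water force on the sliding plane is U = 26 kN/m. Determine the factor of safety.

Resolving the block weight along and normal to the plane and applying the Mohr–Coulomb strength on the joint:
N' = W cosα − U − V sinα = 249·cos36.4° − 26 − 3·sin36.4° = 172.6 kN/m
Driving force T = W sinα + V cosα = 249·sin36.4° + 3·cos36.4° = 150.2 kN/m
Resisting force R = c_j·L + N'·tanφ = 35·6.8 + 172.6·tan43.5° = 238.0 + 163.8 = 401.8 kN/m
FS = R / T = 401.8 / 150.2 = 2.676

FS = 2.68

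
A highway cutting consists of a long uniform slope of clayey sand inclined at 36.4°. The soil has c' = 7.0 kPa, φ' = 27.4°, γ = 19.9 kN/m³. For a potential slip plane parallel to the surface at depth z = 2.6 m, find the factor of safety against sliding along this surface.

FS = 0.99

For an infinite slope with a slip plane parallel to the surface (no pore pressure): FS = [c' + γz cos²β tanφ'] / [γz sinβ cosβ].
γz = 19.9·2.6 = 51.74 kN/m²
Numerator = 7.0 + 51.74·cos²36.4°·tan27.4° = 7.0 + 51.74·0.6479·0.5184 = 24.375 kPa
Denominator = 51.74·sin36.4°·cos36.4° = 51.74·0.5934·0.8049 = 24.713 kPa
FS = 24.375 / 24.713 = 0.986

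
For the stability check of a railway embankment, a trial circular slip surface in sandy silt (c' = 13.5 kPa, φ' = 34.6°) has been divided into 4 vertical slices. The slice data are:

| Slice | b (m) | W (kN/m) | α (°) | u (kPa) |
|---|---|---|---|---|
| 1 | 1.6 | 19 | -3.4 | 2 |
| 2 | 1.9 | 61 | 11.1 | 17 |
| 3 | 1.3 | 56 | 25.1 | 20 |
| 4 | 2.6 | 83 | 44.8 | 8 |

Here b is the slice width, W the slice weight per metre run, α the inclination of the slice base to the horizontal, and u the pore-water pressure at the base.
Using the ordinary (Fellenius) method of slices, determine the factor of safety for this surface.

FS = 1.96

Ordinary method of slices: FS = Σ[c'·Δl_i + (W_i cosα_i − u_i·Δl_i)·tanφ'] / Σ W_i sinα_i, with Δl_i = b_i / cosα_i.
Slice 1: Δl = 1.6/cos(-3.4°) = 1.603 m; N'_1 = 19·cos(-3.4°) − 2·1.603 = 15.8; c'Δl = 21.64; W sinα = -1.1
Slice 2: Δl = 1.9/cos11.1° = 1.936 m; N'_2 = 61·cos11.1° − 17·1.936 = 26.9; c'Δl = 26.14; W sinα = 11.7
Slice 3: Δl = 1.3/cos25.1° = 1.436 m; N'_3 = 56·cos25.1° − 20·1.436 = 22.0; c'Δl = 19.38; W sinα = 23.8
Slice 4: Δl = 2.6/cos44.8° = 3.664 m; N'_4 = 83·cos44.8° − 8·3.664 = 29.6; c'Δl = 49.47; W sinα = 58.5
Σc'Δl = 116.6 kN/m; ΣN' = 94.3 kN/m; ΣW sinα = 92.9 kN/m
Resisting = 116.6 + 94.3·tan34.6° = 116.6 + 65.0 = 181.7 kN/m
FS = 181.7 / 92.9 = 1.956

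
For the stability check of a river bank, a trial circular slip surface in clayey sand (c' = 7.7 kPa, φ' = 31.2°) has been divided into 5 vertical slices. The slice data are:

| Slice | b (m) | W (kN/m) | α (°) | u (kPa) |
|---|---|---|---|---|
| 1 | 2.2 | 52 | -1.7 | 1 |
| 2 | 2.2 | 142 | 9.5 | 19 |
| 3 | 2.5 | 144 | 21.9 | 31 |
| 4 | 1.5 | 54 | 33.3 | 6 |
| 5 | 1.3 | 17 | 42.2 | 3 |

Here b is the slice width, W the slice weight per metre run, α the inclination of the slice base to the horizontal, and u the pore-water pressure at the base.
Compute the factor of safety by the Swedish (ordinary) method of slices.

FS = 1.95

Ordinary method of slices: FS = Σ[c'·Δl_i + (W_i cosα_i − u_i·Δl_i)·tanφ'] / Σ W_i sinα_i, with Δl_i = b_i / cosα_i.
Slice 1: Δl = 2.2/cos(-1.7°) = 2.201 m; N'_1 = 52·cos(-1.7°) − 1·2.201 = 49.8; c'Δl = 16.95; W sinα = -1.5
Slice 2: Δl = 2.2/cos9.5° = 2.231 m; N'_2 = 142·cos9.5° − 19·2.231 = 97.7; c'Δl = 17.18; W sinα = 23.4
Slice 3: Δl = 2.5/cos21.9° = 2.694 m; N'_3 = 144·cos21.9° − 31·2.694 = 50.1; c'Δl = 20.75; W sinα = 53.7
Slice 4: Δl = 1.5/cos33.3° = 1.795 m; N'_4 = 54·cos33.3° − 6·1.795 = 34.4; c'Δl = 13.82; W sinα = 29.6
Slice 5: Δl = 1.3/cos42.2° = 1.755 m; N'_5 = 17·cos42.2° − 3·1.755 = 7.3; c'Δl = 13.51; W sinα = 11.4
Σc'Δl = 82.2 kN/m; ΣN' = 239.2 kN/m; ΣW sinα = 116.7 kN/m
Resisting = 82.2 + 239.2·tan31.2° = 82.2 + 144.9 = 227.1 kN/m
FS = 227.1 / 116.7 = 1.946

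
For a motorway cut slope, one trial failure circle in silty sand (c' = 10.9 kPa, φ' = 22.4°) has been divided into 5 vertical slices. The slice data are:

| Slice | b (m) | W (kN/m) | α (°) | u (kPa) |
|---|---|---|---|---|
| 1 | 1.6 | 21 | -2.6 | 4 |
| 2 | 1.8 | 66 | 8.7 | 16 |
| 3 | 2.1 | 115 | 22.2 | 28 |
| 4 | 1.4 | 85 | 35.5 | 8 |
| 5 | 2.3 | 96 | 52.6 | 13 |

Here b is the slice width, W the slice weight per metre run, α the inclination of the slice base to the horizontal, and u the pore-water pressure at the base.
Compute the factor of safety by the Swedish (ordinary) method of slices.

Ordinary method of slices: FS = Σ[c'·Δl_i + (W_i cosα_i − u_i·Δl_i)·tanφ'] / Σ W_i sinα_i, with Δl_i = b_i / cosα_i.
Slice 1: Δl = 1.6/cos(-2.6°) = 1.602 m; N'_1 = 21·cos(-2.6°) − 4·1.602 = 14.6; c'Δl = 17.46; W sinα = -1.0
Slice 2: Δl = 1.8/cos8.7° = 1.821 m; N'_2 = 66·cos8.7° − 16·1.821 = 36.1; c'Δl = 19.85; W sinα = 10.0
Slice 3: Δl = 2.1/cos22.2° = 2.268 m; N'_3 = 115·cos22.2° − 28·2.268 = 43.0; c'Δl = 24.72; W sinα = 43.5
Slice 4: Δl = 1.4/cos35.5° = 1.720 m; N'_4 = 85·cos35.5° − 8·1.720 = 55.4; c'Δl = 18.74; W sinα = 49.4
Slice 5: Δl = 2.3/cos52.6° = 3.787 m; N'_5 = 96·cos52.6° − 13·3.787 = 9.1; c'Δl = 41.28; W sinα = 76.3
Σc'Δl = 122.0 kN/m; ΣN' = 158.2 kN/m; ΣW sinα = 178.1 kN/m
Resisting = 122.0 + 158.2·tan22.4° = 122.0 + 65.2 = 187.2 kN/m
FS = 187.2 / 178.1 = 1.051

FS = 1.05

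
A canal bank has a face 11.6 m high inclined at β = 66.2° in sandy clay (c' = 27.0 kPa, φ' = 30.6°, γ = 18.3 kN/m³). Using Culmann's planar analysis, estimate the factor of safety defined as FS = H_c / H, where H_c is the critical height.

H_c = (4c'/γ) · sinβ cosφ' / [1 − cos(β − φ')]
    = (4·27.0/18.3) · sin66.2°·cos30.6° / [1 − cos35.6°]
    = 5.902 · 0.7875 / 0.1869 = 24.87 m
FS = H_c / H = 24.87 / 11.6 = 2.144

FS = 2.14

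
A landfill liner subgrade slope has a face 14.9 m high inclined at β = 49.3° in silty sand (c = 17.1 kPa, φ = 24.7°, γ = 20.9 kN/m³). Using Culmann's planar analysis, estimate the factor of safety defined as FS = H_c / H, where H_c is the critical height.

FS = 1.67

H_c = (4c/γ) · sinβ cosφ / [1 − cos(β − φ)]
    = (4·17.1/20.9) · sin49.3°·cos24.7° / [1 − cos24.6°]
    = 3.273 · 0.6888 / 0.0908 = 24.84 m
FS = H_c / H = 24.84 / 14.9 = 1.667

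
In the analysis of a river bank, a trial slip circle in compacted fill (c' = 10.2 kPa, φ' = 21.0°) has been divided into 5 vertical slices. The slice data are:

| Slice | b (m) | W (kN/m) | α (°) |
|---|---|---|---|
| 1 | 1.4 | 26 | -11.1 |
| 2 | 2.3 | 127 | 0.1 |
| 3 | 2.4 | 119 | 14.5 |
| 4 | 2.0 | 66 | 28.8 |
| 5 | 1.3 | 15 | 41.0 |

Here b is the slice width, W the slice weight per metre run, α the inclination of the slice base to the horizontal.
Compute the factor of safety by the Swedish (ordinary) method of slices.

Ordinary method of slices: FS = Σ[c'·Δl_i + (W_i cosα_i)·tanφ'] / Σ W_i sinα_i, with Δl_i = b_i / cosα_i.
Slice 1: Δl = 1.4/cos(-11.1°) = 1.427 m; N'_1 = 26·cos(-11.1°) = 25.5; c'Δl = 14.55; W sinα = -5.0
Slice 2: Δl = 2.3/cos0.1° = 2.300 m; N'_2 = 127·cos0.1° = 127.0; c'Δl = 23.46; W sinα = 0.2
Slice 3: Δl = 2.4/cos14.5° = 2.479 m; N'_3 = 119·cos14.5° = 115.2; c'Δl = 25.29; W sinα = 29.8
Slice 4: Δl = 2.0/cos28.8° = 2.282 m; N'_4 = 66·cos28.8° = 57.8; c'Δl = 23.28; W sinα = 31.8
Slice 5: Δl = 1.3/cos41.0° = 1.723 m; N'_5 = 15·cos41.0° = 11.3; c'Δl = 17.57; W sinα = 9.8
Σc'Δl = 104.1 kN/m; ΣN' = 336.9 kN/m; ΣW sinα = 66.6 kN/m
Resisting = 104.1 + 336.9·tan21.0° = 104.1 + 129.3 = 233.5 kN/m
FS = 233.5 / 66.6 = 3.503

FS = 3.50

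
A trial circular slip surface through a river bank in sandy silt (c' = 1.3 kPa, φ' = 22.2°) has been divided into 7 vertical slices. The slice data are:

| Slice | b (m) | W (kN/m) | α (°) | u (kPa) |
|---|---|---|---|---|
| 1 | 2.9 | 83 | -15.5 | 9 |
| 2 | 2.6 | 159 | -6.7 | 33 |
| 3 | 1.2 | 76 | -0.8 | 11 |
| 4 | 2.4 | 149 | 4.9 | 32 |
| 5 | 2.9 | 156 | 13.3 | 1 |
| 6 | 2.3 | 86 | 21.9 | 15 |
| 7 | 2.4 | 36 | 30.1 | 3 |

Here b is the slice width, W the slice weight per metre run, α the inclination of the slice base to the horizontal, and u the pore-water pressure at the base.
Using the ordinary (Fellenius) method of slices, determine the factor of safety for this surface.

Ordinary method of slices: FS = Σ[c'·Δl_i + (W_i cosα_i − u_i·Δl_i)·tanφ'] / Σ W_i sinα_i, with Δl_i = b_i / cosα_i.
Slice 1: Δl = 2.9/cos(-15.5°) = 3.009 m; N'_1 = 83·cos(-15.5°) − 9·3.009 = 52.9; c'Δl = 3.91; W sinα = -22.2
Slice 2: Δl = 2.6/cos(-6.7°) = 2.618 m; N'_2 = 159·cos(-6.7°) − 33·2.618 = 71.5; c'Δl = 3.40; W sinα = -18.6
Slice 3: Δl = 1.2/cos(-0.8°) = 1.200 m; N'_3 = 76·cos(-0.8°) − 11·1.200 = 62.8; c'Δl = 1.56; W sinα = -1.1
Slice 4: Δl = 2.4/cos4.9° = 2.409 m; N'_4 = 149·cos4.9° − 32·2.409 = 71.4; c'Δl = 3.13; W sinα = 12.7
Slice 5: Δl = 2.9/cos13.3° = 2.980 m; N'_5 = 156·cos13.3° − 1·2.980 = 148.8; c'Δl = 3.87; W sinα = 35.9
Slice 6: Δl = 2.3/cos21.9° = 2.479 m; N'_6 = 86·cos21.9° − 15·2.479 = 42.6; c'Δl = 3.22; W sinα = 32.1
Slice 7: Δl = 2.4/cos30.1° = 2.774 m; N'_7 = 36·cos30.1° − 3·2.774 = 22.8; c'Δl = 3.61; W sinα = 18.1
Σc'Δl = 22.7 kN/m; ΣN' = 472.9 kN/m; ΣW sinα = 57.0 kN/m
Resisting = 22.7 + 472.9·tan22.2° = 22.7 + 193.0 = 215.7 kN/m
FS = 215.7 / 57.0 = 3.787

FS = 3.79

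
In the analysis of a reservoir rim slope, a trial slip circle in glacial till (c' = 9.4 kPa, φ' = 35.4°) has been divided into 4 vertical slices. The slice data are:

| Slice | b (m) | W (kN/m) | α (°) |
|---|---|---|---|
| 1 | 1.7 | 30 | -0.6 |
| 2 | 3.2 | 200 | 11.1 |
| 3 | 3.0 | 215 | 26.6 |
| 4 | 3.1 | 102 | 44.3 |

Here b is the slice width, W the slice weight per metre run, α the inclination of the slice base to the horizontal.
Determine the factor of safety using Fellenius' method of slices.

Ordinary method of slices: FS = Σ[c'·Δl_i + (W_i cosα_i)·tanφ'] / Σ W_i sinα_i, with Δl_i = b_i / cosα_i.
Slice 1: Δl = 1.7/cos(-0.6°) = 1.700 m; N'_1 = 30·cos(-0.6°) = 30.0; c'Δl = 15.98; W sinα = -0.3
Slice 2: Δl = 3.2/cos11.1° = 3.261 m; N'_2 = 200·cos11.1° = 196.3; c'Δl = 30.65; W sinα = 38.5
Slice 3: Δl = 3.0/cos26.6° = 3.355 m; N'_3 = 215·cos26.6° = 192.2; c'Δl = 31.54; W sinα = 96.3
Slice 4: Δl = 3.1/cos44.3° = 4.331 m; N'_4 = 102·cos44.3° = 73.0; c'Δl = 40.72; W sinα = 71.2
Σc'Δl = 118.9 kN/m; ΣN' = 491.5 kN/m; ΣW sinα = 205.7 kN/m
Resisting = 118.9 + 491.5·tan35.4° = 118.9 + 349.3 = 468.2 kN/m
FS = 468.2 / 205.7 = 2.276

FS = 2.28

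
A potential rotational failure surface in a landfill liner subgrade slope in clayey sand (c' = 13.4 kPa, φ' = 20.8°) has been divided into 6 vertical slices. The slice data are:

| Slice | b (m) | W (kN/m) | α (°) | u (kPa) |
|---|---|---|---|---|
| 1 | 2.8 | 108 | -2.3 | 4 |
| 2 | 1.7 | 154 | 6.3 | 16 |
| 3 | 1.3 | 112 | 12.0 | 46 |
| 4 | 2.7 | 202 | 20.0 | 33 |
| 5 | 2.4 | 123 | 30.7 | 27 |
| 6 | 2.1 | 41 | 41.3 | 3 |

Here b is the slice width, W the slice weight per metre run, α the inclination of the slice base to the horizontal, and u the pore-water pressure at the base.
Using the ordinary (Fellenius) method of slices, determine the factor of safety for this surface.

FS = 1.80

Ordinary method of slices: FS = Σ[c'·Δl_i + (W_i cosα_i − u_i·Δl_i)·tanφ'] / Σ W_i sinα_i, with Δl_i = b_i / cosα_i.
Slice 1: Δl = 2.8/cos(-2.3°) = 2.802 m; N'_1 = 108·cos(-2.3°) − 4·2.802 = 96.7; c'Δl = 37.55; W sinα = -4.3
Slice 2: Δl = 1.7/cos6.3° = 1.710 m; N'_2 = 154·cos6.3° − 16·1.710 = 125.7; c'Δl = 22.92; W sinα = 16.9
Slice 3: Δl = 1.3/cos12.0° = 1.329 m; N'_3 = 112·cos12.0° − 46·1.329 = 48.4; c'Δl = 17.81; W sinα = 23.3
Slice 4: Δl = 2.7/cos20.0° = 2.873 m; N'_4 = 202·cos20.0° − 33·2.873 = 95.0; c'Δl = 38.50; W sinα = 69.1
Slice 5: Δl = 2.4/cos30.7° = 2.791 m; N'_5 = 123·cos30.7° − 27·2.791 = 30.4; c'Δl = 37.40; W sinα = 62.8
Slice 6: Δl = 2.1/cos41.3° = 2.795 m; N'_6 = 41·cos41.3° − 3·2.795 = 22.4; c'Δl = 37.46; W sinα = 27.1
Σc'Δl = 191.6 kN/m; ΣN' = 418.6 kN/m; ΣW sinα = 194.8 kN/m
Resisting = 191.6 + 418.6·tan20.8° = 191.6 + 159.0 = 350.7 kN/m
FS = 350.7 / 194.8 = 1.800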